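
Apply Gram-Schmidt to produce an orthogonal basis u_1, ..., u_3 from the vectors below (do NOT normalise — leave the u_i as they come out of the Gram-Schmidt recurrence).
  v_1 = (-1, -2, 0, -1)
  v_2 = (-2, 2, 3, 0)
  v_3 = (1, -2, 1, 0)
Orthogonal basis:
  u_1 = (-1, -2, 0, -1)
  u_2 = (-7/3, 4/3, 3, -1/3)
  u_3 = (17/14, -41/49, 67/49, 45/98)

Apply the Gram-Schmidt recurrence
  u_1 = v_1
  u_i = v_i − Σ_{j<i} ((v_i · u_j) / (u_j · u_j)) · u_j.

Step by step this gives:
  u_1 = (-1, -2, 0, -1)
  u_2 = (-7/3, 4/3, 3, -1/3)
  u_3 = (17/14, -41/49, 67/49, 45/98)

Orthogonality check:
  u_2 · u_1 = 0 (should be 0)
  u_3 · u_1 = 0 (should be 0)
  u_3 · u_2 = 0 (should be 0)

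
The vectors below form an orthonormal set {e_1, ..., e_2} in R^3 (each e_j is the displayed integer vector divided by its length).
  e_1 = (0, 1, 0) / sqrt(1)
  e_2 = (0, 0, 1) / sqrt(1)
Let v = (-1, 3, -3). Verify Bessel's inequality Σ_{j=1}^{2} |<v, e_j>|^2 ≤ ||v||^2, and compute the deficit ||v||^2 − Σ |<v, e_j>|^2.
Σ |<v, e_j>|^2 = 18; ||v||^2 = 19; deficit = 1

Write each e_j = u_j / sqrt(<u_j, u_j>) where u_j is the displayed integer vector. Then <v, e_j> = <v, u_j> / sqrt(<u_j, u_j>), so |<v, e_j>|^2 = <v, u_j>^2 / <u_j, u_j>.
Coefficients: <v, e_1> = 3/sqrt(1), <v, e_2> = -3/sqrt(1).
Square and sum: Σ |<v, e_j>|^2 = 18.
Compute ||v||^2 = v·v = 19.
Deficit = 19 − 18 = 1 ≥ 0, confirming Bessel's inequality. (The deficit equals ||v − Σ <v,e_j> e_j||^2, the squared distance from v to span{e_j}.)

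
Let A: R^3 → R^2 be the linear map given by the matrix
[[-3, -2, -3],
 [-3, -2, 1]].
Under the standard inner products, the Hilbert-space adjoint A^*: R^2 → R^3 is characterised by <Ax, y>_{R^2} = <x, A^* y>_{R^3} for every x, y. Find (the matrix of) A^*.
A^* = A^T =
[[-3, -3],
 [-2, -2],
 [-3, 1]]

For real matrices with standard dot products, the defining identity <Ax, y> = <x, A^* y> gives (Ax)^T y = x^T (A^*) y, i.e. x^T A^T y = x^T (A^*) y. Since this holds for all x, y, we must have A^* = A^T. Therefore
A^* =
[[-3, -3],
 [-2, -2],
 [-3, 1]].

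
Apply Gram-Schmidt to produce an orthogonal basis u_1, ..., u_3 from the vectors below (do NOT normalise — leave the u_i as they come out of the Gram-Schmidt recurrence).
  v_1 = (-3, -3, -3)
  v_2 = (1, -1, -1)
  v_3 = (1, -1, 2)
Orthogonal basis:
  u_1 = (-3, -3, -3)
  u_2 = (4/3, -2/3, -2/3)
  u_3 = (0, -3/2, 3/2)

Apply the Gram-Schmidt recurrence
  u_1 = v_1
  u_i = v_i − Σ_{j<i} ((v_i · u_j) / (u_j · u_j)) · u_j.

Step by step this gives:
  u_1 = (-3, -3, -3)
  u_2 = (4/3, -2/3, -2/3)
  u_3 = (0, -3/2, 3/2)

Orthogonality check:
  u_2 · u_1 = 0 (should be 0)
  u_3 · u_1 = 0 (should be 0)
  u_3 · u_2 = 0 (should be 0)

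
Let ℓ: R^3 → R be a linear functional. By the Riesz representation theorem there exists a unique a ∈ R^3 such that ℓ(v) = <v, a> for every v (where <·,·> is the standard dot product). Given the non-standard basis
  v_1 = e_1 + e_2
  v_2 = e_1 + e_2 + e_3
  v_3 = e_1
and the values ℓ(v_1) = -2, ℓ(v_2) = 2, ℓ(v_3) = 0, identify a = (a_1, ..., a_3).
a = (0, -2, 4)

Write a = (a_1, ..., a_3) in the standard basis. For each basis vector v_i, ℓ(v_i) = <v_i, a> is a linear equation in the a_j's. Collect the n equations into a matrix system V a = ℓ, where row i of V is v_i (expressed in the standard basis). Since V is invertible (lower-triangular with 1s on the diagonal, up to permutation), solve by back-substitution:
  V =
[[1, 1, 0],
 [1, 1, 1],
 [1, 0, 0]]
  V a = (-2, 2, 0)
Solving gives a = (0, -2, 4).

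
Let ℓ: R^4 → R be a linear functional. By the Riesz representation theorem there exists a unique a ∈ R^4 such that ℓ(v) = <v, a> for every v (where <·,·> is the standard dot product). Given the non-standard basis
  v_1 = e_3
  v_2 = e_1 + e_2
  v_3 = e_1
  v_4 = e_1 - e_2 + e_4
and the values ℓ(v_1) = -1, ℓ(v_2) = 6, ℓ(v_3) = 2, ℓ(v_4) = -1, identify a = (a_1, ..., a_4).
a = (2, 4, -1, 1)

Write a = (a_1, ..., a_4) in the standard basis. For each basis vector v_i, ℓ(v_i) = <v_i, a> is a linear equation in the a_j's. Collect the n equations into a matrix system V a = ℓ, where row i of V is v_i (expressed in the standard basis). Since V is invertible (lower-triangular with 1s on the diagonal, up to permutation), solve by back-substitution:
  V =
[[0, 0, 1, 0],
 [1, 1, 0, 0],
 [1, 0, 0, 0],
 [1, -1, 0, 1]]
  V a = (-1, 6, 2, -1)
Solving gives a = (2, 4, -1, 1).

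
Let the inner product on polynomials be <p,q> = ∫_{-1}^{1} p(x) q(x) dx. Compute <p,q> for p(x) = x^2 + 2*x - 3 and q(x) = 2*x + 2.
<p,q> = -8

Expand the product: p(x)·q(x) = 2*x^3 + 6*x^2 - 2*x - 6.
∫_{-1}^{1} of each monomial x^k gives [2/(k+1) if k even, 0 if k odd]. Integrating term-by-term (or equivalently evaluating the antiderivative F(x) = x^4/2 + 2*x^3 - x^2 - 6*x at the endpoints):
  F(1) − F(−1) = -9/2 − (7/2) = -8.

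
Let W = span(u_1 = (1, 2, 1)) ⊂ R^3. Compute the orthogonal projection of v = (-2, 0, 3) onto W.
proj_W(v) = (1/6, 1/3, 1/6)

Set up U = [u_1 | ... | u_1] ∈ R^(3×1). The projector onto W = col(U) is P = U (U^T U)^(-1) U^T.
Compute U^T U =
  [6],
and U^T v = (1).
Solve U^T U · c = U^T v for the coefficients: c = (1/6). The projection is proj_W(v) = U c.
Check: (v - proj_W(v)) · u_1 = 0  (should be 0).
Result: proj_W(v) = (1/6, 1/3, 1/6).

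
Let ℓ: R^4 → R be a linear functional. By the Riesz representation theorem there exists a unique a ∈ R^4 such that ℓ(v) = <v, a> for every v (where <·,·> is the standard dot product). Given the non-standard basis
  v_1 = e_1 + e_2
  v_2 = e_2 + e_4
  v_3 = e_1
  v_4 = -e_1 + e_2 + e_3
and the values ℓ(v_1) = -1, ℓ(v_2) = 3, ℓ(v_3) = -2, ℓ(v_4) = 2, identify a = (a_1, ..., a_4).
a = (-2, 1, -1, 2)

Write a = (a_1, ..., a_4) in the standard basis. For each basis vector v_i, ℓ(v_i) = <v_i, a> is a linear equation in the a_j's. Collect the n equations into a matrix system V a = ℓ, where row i of V is v_i (expressed in the standard basis). Since V is invertible (lower-triangular with 1s on the diagonal, up to permutation), solve by back-substitution:
  V =
[[1, 1, 0, 0],
 [0, 1, 0, 1],
 [1, 0, 0, 0],
 [-1, 1, 1, 0]]
  V a = (-1, 3, -2, 2)
Solving gives a = (-2, 1, -1, 2).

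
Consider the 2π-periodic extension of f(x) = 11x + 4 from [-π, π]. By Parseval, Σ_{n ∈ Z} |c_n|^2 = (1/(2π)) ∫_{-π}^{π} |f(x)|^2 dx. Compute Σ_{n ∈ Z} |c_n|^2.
Σ |c_n|^2 = 121π^2/3 + 16

Expand and integrate term by term over [-π, π]:
  ∫ (11x)^2 dx = 121·(2π^3/3); ∫ 2·11·(4)·x dx = 0 (odd integrand); ∫ 4^2 dx = 16·2π.
So (1/(2π)) ∫_{-π}^{π} (11x + 4)^2 dx = 121π^2/3 + 16 = 121π^2/3 + 16.
Parseval ⇒ Σ |c_n|^2 = 121π^2/3 + 16.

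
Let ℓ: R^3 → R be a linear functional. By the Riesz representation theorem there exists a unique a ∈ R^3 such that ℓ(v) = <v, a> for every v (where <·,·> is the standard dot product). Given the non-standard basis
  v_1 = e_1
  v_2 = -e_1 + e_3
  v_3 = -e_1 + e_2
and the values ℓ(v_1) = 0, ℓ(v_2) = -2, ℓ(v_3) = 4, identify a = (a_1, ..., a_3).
a = (0, 4, -2)

Write a = (a_1, ..., a_3) in the standard basis. For each basis vector v_i, ℓ(v_i) = <v_i, a> is a linear equation in the a_j's. Collect the n equations into a matrix system V a = ℓ, where row i of V is v_i (expressed in the standard basis). Since V is invertible (lower-triangular with 1s on the diagonal, up to permutation), solve by back-substitution:
  V =
[[1, 0, 0],
 [-1, 0, 1],
 [-1, 1, 0]]
  V a = (0, -2, 4)
Solving gives a = (0, 4, -2).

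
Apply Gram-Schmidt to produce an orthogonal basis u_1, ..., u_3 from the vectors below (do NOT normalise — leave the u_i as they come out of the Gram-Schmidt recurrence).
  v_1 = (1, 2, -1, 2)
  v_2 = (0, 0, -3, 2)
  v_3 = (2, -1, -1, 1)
Orthogonal basis:
  u_1 = (1, 2, -1, 2)
  u_2 = (-7/10, -7/5, -23/10, 3/5)
  u_3 = (158/81, -89/81, 10/81, 5/27)

Apply the Gram-Schmidt recurrence
  u_1 = v_1
  u_i = v_i − Σ_{j<i} ((v_i · u_j) / (u_j · u_j)) · u_j.

Step by step this gives:
  u_1 = (1, 2, -1, 2)
  u_2 = (-7/10, -7/5, -23/10, 3/5)
  u_3 = (158/81, -89/81, 10/81, 5/27)

Orthogonality check:
  u_2 · u_1 = 0 (should be 0)
  u_3 · u_1 = 0 (should be 0)
  u_3 · u_2 = 0 (should be 0)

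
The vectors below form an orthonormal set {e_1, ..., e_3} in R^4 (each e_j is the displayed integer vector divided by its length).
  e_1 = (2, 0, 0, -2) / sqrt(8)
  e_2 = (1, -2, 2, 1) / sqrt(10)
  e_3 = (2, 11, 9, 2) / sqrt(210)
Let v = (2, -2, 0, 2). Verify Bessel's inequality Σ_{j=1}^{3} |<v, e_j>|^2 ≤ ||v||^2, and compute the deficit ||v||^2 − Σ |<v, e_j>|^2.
Σ |<v, e_j>|^2 = 22/3; ||v||^2 = 12; deficit = 14/3

Write each e_j = u_j / sqrt(<u_j, u_j>) where u_j is the displayed integer vector. Then <v, e_j> = <v, u_j> / sqrt(<u_j, u_j>), so |<v, e_j>|^2 = <v, u_j>^2 / <u_j, u_j>.
Coefficients: <v, e_1> = 0/sqrt(8), <v, e_2> = 8/sqrt(10), <v, e_3> = -14/sqrt(210).
Square and sum: Σ |<v, e_j>|^2 = 22/3.
Compute ||v||^2 = v·v = 12.
Deficit = 12 − 22/3 = 14/3 ≥ 0, confirming Bessel's inequality. (The deficit equals ||v − Σ <v,e_j> e_j||^2, the squared distance from v to span{e_j}.)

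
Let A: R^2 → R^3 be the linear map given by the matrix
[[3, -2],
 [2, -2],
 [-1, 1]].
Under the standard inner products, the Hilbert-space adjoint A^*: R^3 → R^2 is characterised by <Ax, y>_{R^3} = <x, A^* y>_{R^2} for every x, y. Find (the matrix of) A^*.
A^* = A^T =
[[3, 2, -1],
 [-2, -2, 1]]

For real matrices with standard dot products, the defining identity <Ax, y> = <x, A^* y> gives (Ax)^T y = x^T (A^*) y, i.e. x^T A^T y = x^T (A^*) y. Since this holds for all x, y, we must have A^* = A^T. Therefore
A^* =
[[3, 2, -1],
 [-2, -2, 1]].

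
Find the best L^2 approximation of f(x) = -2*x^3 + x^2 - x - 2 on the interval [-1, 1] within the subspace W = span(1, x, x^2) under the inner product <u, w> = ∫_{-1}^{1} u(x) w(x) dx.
g(x) = x^2 - 11*x/5 - 2

The best approximation g ∈ W is the orthogonal projection of f onto W. Writing g = a_0 + a_1 x + a_2 x^2, the coefficients solve the normal equations G · a = b where
  G_{ij} = <φ_i, φ_j> and b_i = <f, φ_i>, with φ_0 = 1, φ_1 = x, φ_2 = x^2.
G =
  [2, 0, 2/3]
  [0, 2/3, 0]
  [2/3, 0, 2/5],
b = (-10/3, -22/15, -14/15).
Solving gives a_0 = -2, a_1 = -11/5, a_2 = 1, so
  g(x) = x^2 - 11*x/5 - 2.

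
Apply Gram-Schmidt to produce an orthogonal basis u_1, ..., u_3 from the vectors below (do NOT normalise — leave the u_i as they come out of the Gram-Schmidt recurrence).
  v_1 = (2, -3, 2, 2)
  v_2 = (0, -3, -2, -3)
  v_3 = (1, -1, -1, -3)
Orthogonal basis:
  u_1 = (2, -3, 2, 2)
  u_2 = (2/21, -22/7, -40/21, -61/21)
  u_3 = (565/461, 256/461, 225/461, -406/461)

Apply the Gram-Schmidt recurrence
  u_1 = v_1
  u_i = v_i − Σ_{j<i} ((v_i · u_j) / (u_j · u_j)) · u_j.

Step by step this gives:
  u_1 = (2, -3, 2, 2)
  u_2 = (2/21, -22/7, -40/21, -61/21)
  u_3 = (565/461, 256/461, 225/461, -406/461)

Orthogonality check:
  u_2 · u_1 = 0 (should be 0)
  u_3 · u_1 = 0 (should be 0)
  u_3 · u_2 = 0 (should be 0)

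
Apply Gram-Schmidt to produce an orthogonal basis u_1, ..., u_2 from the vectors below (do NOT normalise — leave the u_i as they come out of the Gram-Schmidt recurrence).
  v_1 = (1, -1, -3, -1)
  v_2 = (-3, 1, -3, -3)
Orthogonal basis:
  u_1 = (1, -1, -3, -1)
  u_2 = (-11/3, 5/3, -1, -7/3)

Apply the Gram-Schmidt recurrence
  u_1 = v_1
  u_i = v_i − Σ_{j<i} ((v_i · u_j) / (u_j · u_j)) · u_j.

Step by step this gives:
  u_1 = (1, -1, -3, -1)
  u_2 = (-11/3, 5/3, -1, -7/3)

Orthogonality check:
  u_2 · u_1 = 0 (should be 0)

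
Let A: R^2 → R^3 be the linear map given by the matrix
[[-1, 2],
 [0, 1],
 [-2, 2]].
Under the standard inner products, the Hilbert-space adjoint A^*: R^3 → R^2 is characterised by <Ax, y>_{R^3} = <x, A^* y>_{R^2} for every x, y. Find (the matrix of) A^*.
A^* = A^T =
[[-1, 0, -2],
 [2, 1, 2]]

For real matrices with standard dot products, the defining identity <Ax, y> = <x, A^* y> gives (Ax)^T y = x^T (A^*) y, i.e. x^T A^T y = x^T (A^*) y. Since this holds for all x, y, we must have A^* = A^T. Therefore
A^* =
[[-1, 0, -2],
 [2, 1, 2]].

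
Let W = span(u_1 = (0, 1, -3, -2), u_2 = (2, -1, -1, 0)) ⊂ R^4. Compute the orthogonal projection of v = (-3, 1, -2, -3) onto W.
proj_W(v) = (-12/5, 23/10, -21/10, -11/5)

Set up U = [u_1 | ... | u_2] ∈ R^(4×2). The projector onto W = col(U) is P = U (U^T U)^(-1) U^T.
Compute U^T U =
  [14, 2]
  [2, 6],
and U^T v = (13, -5).
Solve U^T U · c = U^T v for the coefficients: c = (11/10, -6/5). The projection is proj_W(v) = U c.
Check: (v - proj_W(v)) · u_1 = 0  (should be 0).
Check: (v - proj_W(v)) · u_2 = 0  (should be 0).
Result: proj_W(v) = (-12/5, 23/10, -21/10, -11/5).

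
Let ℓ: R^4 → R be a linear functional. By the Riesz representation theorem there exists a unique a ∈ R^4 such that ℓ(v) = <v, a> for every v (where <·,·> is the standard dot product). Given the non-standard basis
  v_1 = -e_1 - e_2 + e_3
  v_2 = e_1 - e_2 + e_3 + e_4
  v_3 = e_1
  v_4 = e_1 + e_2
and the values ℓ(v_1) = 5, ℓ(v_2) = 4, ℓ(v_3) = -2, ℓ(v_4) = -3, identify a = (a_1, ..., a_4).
a = (-2, -1, 2, 3)

Write a = (a_1, ..., a_4) in the standard basis. For each basis vector v_i, ℓ(v_i) = <v_i, a> is a linear equation in the a_j's. Collect the n equations into a matrix system V a = ℓ, where row i of V is v_i (expressed in the standard basis). Since V is invertible (lower-triangular with 1s on the diagonal, up to permutation), solve by back-substitution:
  V =
[[-1, -1, 1, 0],
 [1, -1, 1, 1],
 [1, 0, 0, 0],
 [1, 1, 0, 0]]
  V a = (5, 4, -2, -3)
Solving gives a = (-2, -1, 2, 3).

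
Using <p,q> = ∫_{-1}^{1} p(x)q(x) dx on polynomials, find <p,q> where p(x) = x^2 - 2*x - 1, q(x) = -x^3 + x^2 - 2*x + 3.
<p,q> = -4/5

Expand the product: p(x)·q(x) = -x^5 + 3*x^4 - 3*x^3 + 6*x^2 - 4*x - 3.
∫_{-1}^{1} of each monomial x^k gives [2/(k+1) if k even, 0 if k odd]. Integrating term-by-term (or equivalently evaluating the antiderivative F(x) = -x^6/6 + 3*x^5/5 - 3*x^4/4 + 2*x^3 - 2*x^2 - 3*x at the endpoints):
  F(1) − F(−1) = -199/60 − (-151/60) = -4/5.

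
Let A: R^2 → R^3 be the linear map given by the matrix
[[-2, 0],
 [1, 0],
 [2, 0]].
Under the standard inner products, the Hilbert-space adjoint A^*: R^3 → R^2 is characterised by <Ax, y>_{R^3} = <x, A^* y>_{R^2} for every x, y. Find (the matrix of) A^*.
A^* = A^T =
[[-2, 1, 2],
 [0, 0, 0]]

For real matrices with standard dot products, the defining identity <Ax, y> = <x, A^* y> gives (Ax)^T y = x^T (A^*) y, i.e. x^T A^T y = x^T (A^*) y. Since this holds for all x, y, we must have A^* = A^T. Therefore
A^* =
[[-2, 1, 2],
 [0, 0, 0]].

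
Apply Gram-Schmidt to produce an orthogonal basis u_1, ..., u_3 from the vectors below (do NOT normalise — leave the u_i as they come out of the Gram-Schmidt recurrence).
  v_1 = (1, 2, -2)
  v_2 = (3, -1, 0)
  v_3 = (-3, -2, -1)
Orthogonal basis:
  u_1 = (1, 2, -2)
  u_2 = (26/9, -11/9, 2/9)
  u_3 = (-50/89, -150/89, -175/89)

Apply the Gram-Schmidt recurrence
  u_1 = v_1
  u_i = v_i − Σ_{j<i} ((v_i · u_j) / (u_j · u_j)) · u_j.

Step by step this gives:
  u_1 = (1, 2, -2)
  u_2 = (26/9, -11/9, 2/9)
  u_3 = (-50/89, -150/89, -175/89)

Orthogonality check:
  u_2 · u_1 = 0 (should be 0)
  u_3 · u_1 = 0 (should be 0)
  u_3 · u_2 = 0 (should be 0)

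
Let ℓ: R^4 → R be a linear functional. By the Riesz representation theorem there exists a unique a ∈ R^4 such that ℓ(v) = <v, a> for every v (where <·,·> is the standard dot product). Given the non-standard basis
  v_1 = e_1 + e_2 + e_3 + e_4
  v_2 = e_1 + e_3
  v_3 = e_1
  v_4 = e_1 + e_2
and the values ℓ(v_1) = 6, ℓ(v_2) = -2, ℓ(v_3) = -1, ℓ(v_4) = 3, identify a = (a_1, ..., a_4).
a = (-1, 4, -1, 4)

Write a = (a_1, ..., a_4) in the standard basis. For each basis vector v_i, ℓ(v_i) = <v_i, a> is a linear equation in the a_j's. Collect the n equations into a matrix system V a = ℓ, where row i of V is v_i (expressed in the standard basis). Since V is invertible (lower-triangular with 1s on the diagonal, up to permutation), solve by back-substitution:
  V =
[[1, 1, 1, 1],
 [1, 0, 1, 0],
 [1, 0, 0, 0],
 [1, 1, 0, 0]]
  V a = (6, -2, -1, 3)
Solving gives a = (-1, 4, -1, 4).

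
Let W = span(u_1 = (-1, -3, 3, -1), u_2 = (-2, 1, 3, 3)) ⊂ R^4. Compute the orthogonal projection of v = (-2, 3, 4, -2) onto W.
proj_W(v) = (-182/145, -21/145, 321/145, 193/145)

Set up U = [u_1 | ... | u_2] ∈ R^(4×2). The projector onto W = col(U) is P = U (U^T U)^(-1) U^T.
Compute U^T U =
  [20, 5]
  [5, 23],
and U^T v = (7, 13).
Solve U^T U · c = U^T v for the coefficients: c = (32/145, 15/29). The projection is proj_W(v) = U c.
Check: (v - proj_W(v)) · u_1 = 0  (should be 0).
Check: (v - proj_W(v)) · u_2 = 0  (should be 0).
Result: proj_W(v) = (-182/145, -21/145, 321/145, 193/145).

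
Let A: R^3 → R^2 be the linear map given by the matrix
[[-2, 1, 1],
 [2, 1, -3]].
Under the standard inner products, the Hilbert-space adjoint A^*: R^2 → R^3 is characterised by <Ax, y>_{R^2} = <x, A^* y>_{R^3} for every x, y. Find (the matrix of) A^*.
A^* = A^T =
[[-2, 2],
 [1, 1],
 [1, -3]]

For real matrices with standard dot products, the defining identity <Ax, y> = <x, A^* y> gives (Ax)^T y = x^T (A^*) y, i.e. x^T A^T y = x^T (A^*) y. Since this holds for all x, y, we must have A^* = A^T. Therefore
A^* =
[[-2, 2],
 [1, 1],
 [1, -3]].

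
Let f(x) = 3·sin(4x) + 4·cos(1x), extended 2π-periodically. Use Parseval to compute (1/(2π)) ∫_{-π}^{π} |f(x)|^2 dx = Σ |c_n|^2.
Σ |c_n|^2 = 25/2

Expand |f|^2 and use orthogonality of {sin(nx), cos(mx)} on [-π, π]:
  ∫_{-π}^{π} sin(nx)^2 dx = π, ∫ cos(mx)^2 dx = π, and cross terms integrate to 0.
So ∫_{-π}^{π} f(x)^2 dx = 3^2 · π + 4^2 · π = (9 + 16)π.
Divide by 2π: (9 + 16)/2 = 25/2.
By Parseval, this equals Σ |c_n|^2.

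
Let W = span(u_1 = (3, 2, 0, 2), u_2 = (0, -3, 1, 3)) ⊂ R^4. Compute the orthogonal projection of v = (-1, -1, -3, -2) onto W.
proj_W(v) = (-27/17, -36/323, -6/19, -648/323)

Set up U = [u_1 | ... | u_2] ∈ R^(4×2). The projector onto W = col(U) is P = U (U^T U)^(-1) U^T.
Compute U^T U =
  [17, 0]
  [0, 19],
and U^T v = (-9, -6).
Solve U^T U · c = U^T v for the coefficients: c = (-9/17, -6/19). The projection is proj_W(v) = U c.
Check: (v - proj_W(v)) · u_1 = 0  (should be 0).
Check: (v - proj_W(v)) · u_2 = 0  (should be 0).
Result: proj_W(v) = (-27/17, -36/323, -6/19, -648/323).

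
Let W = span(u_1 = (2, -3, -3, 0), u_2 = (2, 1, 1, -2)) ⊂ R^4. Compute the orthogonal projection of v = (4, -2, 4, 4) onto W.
proj_W(v) = (2/3, -1/9, -1/9, -4/9)

Set up U = [u_1 | ... | u_2] ∈ R^(4×2). The projector onto W = col(U) is P = U (U^T U)^(-1) U^T.
Compute U^T U =
  [22, -2]
  [-2, 10],
and U^T v = (2, 2).
Solve U^T U · c = U^T v for the coefficients: c = (1/9, 2/9). The projection is proj_W(v) = U c.
Check: (v - proj_W(v)) · u_1 = 0  (should be 0).
Check: (v - proj_W(v)) · u_2 = 0  (should be 0).
Result: proj_W(v) = (2/3, -1/9, -1/9, -4/9).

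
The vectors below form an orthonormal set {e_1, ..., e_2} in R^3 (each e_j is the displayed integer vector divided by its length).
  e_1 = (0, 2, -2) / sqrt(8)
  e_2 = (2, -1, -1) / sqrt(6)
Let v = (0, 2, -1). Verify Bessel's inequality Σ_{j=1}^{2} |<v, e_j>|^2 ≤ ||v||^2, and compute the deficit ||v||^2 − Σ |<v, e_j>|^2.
Σ |<v, e_j>|^2 = 14/3; ||v||^2 = 5; deficit = 1/3

Write each e_j = u_j / sqrt(<u_j, u_j>) where u_j is the displayed integer vector. Then <v, e_j> = <v, u_j> / sqrt(<u_j, u_j>), so |<v, e_j>|^2 = <v, u_j>^2 / <u_j, u_j>.
Coefficients: <v, e_1> = 6/sqrt(8), <v, e_2> = -1/sqrt(6).
Square and sum: Σ |<v, e_j>|^2 = 14/3.
Compute ||v||^2 = v·v = 5.
Deficit = 5 − 14/3 = 1/3 ≥ 0, confirming Bessel's inequality. (The deficit equals ||v − Σ <v,e_j> e_j||^2, the squared distance from v to span{e_j}.)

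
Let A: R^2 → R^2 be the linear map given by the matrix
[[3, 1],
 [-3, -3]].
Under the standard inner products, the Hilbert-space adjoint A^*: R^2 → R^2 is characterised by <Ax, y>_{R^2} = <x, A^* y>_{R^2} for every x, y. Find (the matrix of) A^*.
A^* = A^T =
[[3, -3],
 [1, -3]]

For real matrices with standard dot products, the defining identity <Ax, y> = <x, A^* y> gives (Ax)^T y = x^T (A^*) y, i.e. x^T A^T y = x^T (A^*) y. Since this holds for all x, y, we must have A^* = A^T. Therefore
A^* =
[[3, -3],
 [1, -3]].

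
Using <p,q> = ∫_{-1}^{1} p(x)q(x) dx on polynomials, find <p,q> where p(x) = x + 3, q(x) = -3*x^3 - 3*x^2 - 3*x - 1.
<p,q> = -76/5

Expand the product: p(x)·q(x) = -3*x^4 - 12*x^3 - 12*x^2 - 10*x - 3.
∫_{-1}^{1} of each monomial x^k gives [2/(k+1) if k even, 0 if k odd]. Integrating term-by-term (or equivalently evaluating the antiderivative F(x) = -3*x^5/5 - 3*x^4 - 4*x^3 - 5*x^2 - 3*x at the endpoints):
  F(1) − F(−1) = -78/5 − (-2/5) = -76/5.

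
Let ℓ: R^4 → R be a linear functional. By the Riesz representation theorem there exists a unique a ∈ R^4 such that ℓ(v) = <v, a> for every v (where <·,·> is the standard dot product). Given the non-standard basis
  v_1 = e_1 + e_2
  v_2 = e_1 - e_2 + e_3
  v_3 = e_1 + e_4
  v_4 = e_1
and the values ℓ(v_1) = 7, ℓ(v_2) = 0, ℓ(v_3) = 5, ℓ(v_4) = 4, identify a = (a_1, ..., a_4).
a = (4, 3, -1, 1)

Write a = (a_1, ..., a_4) in the standard basis. For each basis vector v_i, ℓ(v_i) = <v_i, a> is a linear equation in the a_j's. Collect the n equations into a matrix system V a = ℓ, where row i of V is v_i (expressed in the standard basis). Since V is invertible (lower-triangular with 1s on the diagonal, up to permutation), solve by back-substitution:
  V =
[[1, 1, 0, 0],
 [1, -1, 1, 0],
 [1, 0, 0, 1],
 [1, 0, 0, 0]]
  V a = (7, 0, 5, 4)
Solving gives a = (4, 3, -1, 1).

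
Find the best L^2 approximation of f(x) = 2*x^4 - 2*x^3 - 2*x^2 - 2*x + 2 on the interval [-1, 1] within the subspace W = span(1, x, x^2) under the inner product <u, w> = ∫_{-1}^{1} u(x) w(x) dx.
g(x) = -2*x^2/7 - 16*x/5 + 64/35

The best approximation g ∈ W is the orthogonal projection of f onto W. Writing g = a_0 + a_1 x + a_2 x^2, the coefficients solve the normal equations G · a = b where
  G_{ij} = <φ_i, φ_j> and b_i = <f, φ_i>, with φ_0 = 1, φ_1 = x, φ_2 = x^2.
G =
  [2, 0, 2/3]
  [0, 2/3, 0]
  [2/3, 0, 2/5],
b = (52/15, -32/15, 116/105).
Solving gives a_0 = 64/35, a_1 = -16/5, a_2 = -2/7, so
  g(x) = -2*x^2/7 - 16*x/5 + 64/35.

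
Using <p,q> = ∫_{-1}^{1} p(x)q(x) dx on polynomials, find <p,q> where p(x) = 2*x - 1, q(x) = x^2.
<p,q> = -2/3

Expand the product: p(x)·q(x) = 2*x^3 - x^2.
∫_{-1}^{1} of each monomial x^k gives [2/(k+1) if k even, 0 if k odd]. Integrating term-by-term (or equivalently evaluating the antiderivative F(x) = x^4/2 - x^3/3 at the endpoints):
  F(1) − F(−1) = 1/6 − (5/6) = -2/3.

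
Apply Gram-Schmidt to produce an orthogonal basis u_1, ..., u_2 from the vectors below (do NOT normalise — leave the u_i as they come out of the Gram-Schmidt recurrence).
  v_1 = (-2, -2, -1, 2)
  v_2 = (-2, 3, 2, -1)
Orthogonal basis:
  u_1 = (-2, -2, -1, 2)
  u_2 = (-38/13, 27/13, 20/13, -1/13)

Apply the Gram-Schmidt recurrence
  u_1 = v_1
  u_i = v_i − Σ_{j<i} ((v_i · u_j) / (u_j · u_j)) · u_j.

Step by step this gives:
  u_1 = (-2, -2, -1, 2)
  u_2 = (-38/13, 27/13, 20/13, -1/13)

Orthogonality check:
  u_2 · u_1 = 0 (should be 0)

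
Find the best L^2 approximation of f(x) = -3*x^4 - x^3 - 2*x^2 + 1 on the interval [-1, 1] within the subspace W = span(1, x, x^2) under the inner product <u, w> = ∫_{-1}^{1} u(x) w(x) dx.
g(x) = -32*x^2/7 - 3*x/5 + 44/35

The best approximation g ∈ W is the orthogonal projection of f onto W. Writing g = a_0 + a_1 x + a_2 x^2, the coefficients solve the normal equations G · a = b where
  G_{ij} = <φ_i, φ_j> and b_i = <f, φ_i>, with φ_0 = 1, φ_1 = x, φ_2 = x^2.
G =
  [2, 0, 2/3]
  [0, 2/3, 0]
  [2/3, 0, 2/5],
b = (-8/15, -2/5, -104/105).
Solving gives a_0 = 44/35, a_1 = -3/5, a_2 = -32/7, so
  g(x) = -32*x^2/7 - 3*x/5 + 44/35.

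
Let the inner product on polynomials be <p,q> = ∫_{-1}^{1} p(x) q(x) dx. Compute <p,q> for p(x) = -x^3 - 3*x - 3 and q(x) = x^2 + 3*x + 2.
<p,q> = -106/5

Expand the product: p(x)·q(x) = -x^5 - 3*x^4 - 5*x^3 - 12*x^2 - 15*x - 6.
∫_{-1}^{1} of each monomial x^k gives [2/(k+1) if k even, 0 if k odd]. Integrating term-by-term (or equivalently evaluating the antiderivative F(x) = -x^6/6 - 3*x^5/5 - 5*x^4/4 - 4*x^3 - 15*x^2/2 - 6*x at the endpoints):
  F(1) − F(−1) = -1171/60 − (101/60) = -106/5.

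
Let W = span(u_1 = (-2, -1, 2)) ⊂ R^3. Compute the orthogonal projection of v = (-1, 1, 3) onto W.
proj_W(v) = (-14/9, -7/9, 14/9)

Set up U = [u_1 | ... | u_1] ∈ R^(3×1). The projector onto W = col(U) is P = U (U^T U)^(-1) U^T.
Compute U^T U =
  [9],
and U^T v = (7).
Solve U^T U · c = U^T v for the coefficients: c = (7/9). The projection is proj_W(v) = U c.
Check: (v - proj_W(v)) · u_1 = 0  (should be 0).
Result: proj_W(v) = (-14/9, -7/9, 14/9).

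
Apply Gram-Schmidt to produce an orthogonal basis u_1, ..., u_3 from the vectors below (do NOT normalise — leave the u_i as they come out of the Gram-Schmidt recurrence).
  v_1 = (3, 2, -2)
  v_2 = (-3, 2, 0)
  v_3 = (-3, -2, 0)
Orthogonal basis:
  u_1 = (3, 2, -2)
  u_2 = (-36/17, 44/17, -10/17)
  u_3 = (-24/49, -36/49, -72/49)

Apply the Gram-Schmidt recurrence
  u_1 = v_1
  u_i = v_i − Σ_{j<i} ((v_i · u_j) / (u_j · u_j)) · u_j.

Step by step this gives:
  u_1 = (3, 2, -2)
  u_2 = (-36/17, 44/17, -10/17)
  u_3 = (-24/49, -36/49, -72/49)

Orthogonality check:
  u_2 · u_1 = 0 (should be 0)
  u_3 · u_1 = 0 (should be 0)
  u_3 · u_2 = 0 (should be 0)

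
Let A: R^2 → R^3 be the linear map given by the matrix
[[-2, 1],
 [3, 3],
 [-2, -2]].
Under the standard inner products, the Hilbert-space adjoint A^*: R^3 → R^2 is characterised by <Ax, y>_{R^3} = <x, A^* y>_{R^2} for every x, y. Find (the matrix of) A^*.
A^* = A^T =
[[-2, 3, -2],
 [1, 3, -2]]

For real matrices with standard dot products, the defining identity <Ax, y> = <x, A^* y> gives (Ax)^T y = x^T (A^*) y, i.e. x^T A^T y = x^T (A^*) y. Since this holds for all x, y, we must have A^* = A^T. Therefore
A^* =
[[-2, 3, -2],
 [1, 3, -2]].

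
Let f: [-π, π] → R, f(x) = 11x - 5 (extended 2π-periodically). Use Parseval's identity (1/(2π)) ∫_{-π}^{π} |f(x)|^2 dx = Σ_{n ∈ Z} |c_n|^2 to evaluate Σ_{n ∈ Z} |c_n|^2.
Σ |c_n|^2 = 121π^2/3 + 25

Expand and integrate term by term over [-π, π]:
  ∫ (11x)^2 dx = 121·(2π^3/3); ∫ 2·11·(-5)·x dx = 0 (odd integrand); ∫ (-5)^2 dx = 25·2π.
So (1/(2π)) ∫_{-π}^{π} (11x - 5)^2 dx = 121π^2/3 + 25 = 121π^2/3 + 25.
Parseval ⇒ Σ |c_n|^2 = 121π^2/3 + 25.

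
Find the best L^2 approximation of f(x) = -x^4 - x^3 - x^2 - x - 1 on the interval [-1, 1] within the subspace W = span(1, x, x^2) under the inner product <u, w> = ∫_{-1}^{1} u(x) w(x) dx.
g(x) = -13*x^2/7 - 8*x/5 - 32/35

The best approximation g ∈ W is the orthogonal projection of f onto W. Writing g = a_0 + a_1 x + a_2 x^2, the coefficients solve the normal equations G · a = b where
  G_{ij} = <φ_i, φ_j> and b_i = <f, φ_i>, with φ_0 = 1, φ_1 = x, φ_2 = x^2.
G =
  [2, 0, 2/3]
  [0, 2/3, 0]
  [2/3, 0, 2/5],
b = (-46/15, -16/15, -142/105).
Solving gives a_0 = -32/35, a_1 = -8/5, a_2 = -13/7, so
  g(x) = -13*x^2/7 - 8*x/5 - 32/35.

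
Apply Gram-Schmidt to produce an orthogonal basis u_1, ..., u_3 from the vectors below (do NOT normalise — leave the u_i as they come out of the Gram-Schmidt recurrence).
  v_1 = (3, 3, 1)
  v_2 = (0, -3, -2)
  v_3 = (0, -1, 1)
Orthogonal basis:
  u_1 = (3, 3, 1)
  u_2 = (33/19, -24/19, -27/19)
  u_3 = (5/14, -5/7, 15/14)

Apply the Gram-Schmidt recurrence
  u_1 = v_1
  u_i = v_i − Σ_{j<i} ((v_i · u_j) / (u_j · u_j)) · u_j.

Step by step this gives:
  u_1 = (3, 3, 1)
  u_2 = (33/19, -24/19, -27/19)
  u_3 = (5/14, -5/7, 15/14)

Orthogonality check:
  u_2 · u_1 = 0 (should be 0)
  u_3 · u_1 = 0 (should be 0)
  u_3 · u_2 = 0 (should be 0)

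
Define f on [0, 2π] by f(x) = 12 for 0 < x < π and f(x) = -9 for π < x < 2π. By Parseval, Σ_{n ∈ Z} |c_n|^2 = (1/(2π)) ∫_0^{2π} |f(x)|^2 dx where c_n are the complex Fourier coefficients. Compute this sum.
Σ |c_n|^2 = 225/2

Parseval equates the L^2 energy of f (normalised by 1/(2π)) with the ℓ^2 sum of its Fourier coefficients: (1/(2π)) ∫_0^{2π} |f|^2 = Σ |c_n|^2.
Compute the left side: (1/(2π)) [∫_0^π 12^2 dx + ∫_π^{2π} (-9)^2 dx] = (1/(2π)) · (144π + 81π) = (144 + 81)/2 = 225/2.
So Σ_{n ∈ Z} |c_n|^2 = 225/2.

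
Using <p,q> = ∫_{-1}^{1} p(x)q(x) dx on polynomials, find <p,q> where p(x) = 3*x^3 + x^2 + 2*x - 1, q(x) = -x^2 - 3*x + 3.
<p,q> = -34/3

Expand the product: p(x)·q(x) = -3*x^5 - 10*x^4 + 4*x^3 - 2*x^2 + 9*x - 3.
∫_{-1}^{1} of each monomial x^k gives [2/(k+1) if k even, 0 if k odd]. Integrating term-by-term (or equivalently evaluating the antiderivative F(x) = -x^6/2 - 2*x^5 + x^4 - 2*x^3/3 + 9*x^2/2 - 3*x at the endpoints):
  F(1) − F(−1) = -2/3 − (32/3) = -34/3.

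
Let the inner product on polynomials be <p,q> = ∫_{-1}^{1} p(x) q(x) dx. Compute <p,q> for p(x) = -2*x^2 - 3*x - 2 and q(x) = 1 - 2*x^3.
<p,q> = -44/15

Expand the product: p(x)·q(x) = 4*x^5 + 6*x^4 + 4*x^3 - 2*x^2 - 3*x - 2.
∫_{-1}^{1} of each monomial x^k gives [2/(k+1) if k even, 0 if k odd]. Integrating term-by-term (or equivalently evaluating the antiderivative F(x) = 2*x^6/3 + 6*x^5/5 + x^4 - 2*x^3/3 - 3*x^2/2 - 2*x at the endpoints):
  F(1) − F(−1) = -13/10 − (49/30) = -44/15.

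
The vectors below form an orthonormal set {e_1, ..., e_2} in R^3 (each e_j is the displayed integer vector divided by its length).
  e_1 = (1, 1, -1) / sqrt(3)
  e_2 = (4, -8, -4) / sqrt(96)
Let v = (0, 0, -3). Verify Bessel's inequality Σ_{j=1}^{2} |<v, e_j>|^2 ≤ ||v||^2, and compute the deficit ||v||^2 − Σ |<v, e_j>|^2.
Σ |<v, e_j>|^2 = 9/2; ||v||^2 = 9; deficit = 9/2

Write each e_j = u_j / sqrt(<u_j, u_j>) where u_j is the displayed integer vector. Then <v, e_j> = <v, u_j> / sqrt(<u_j, u_j>), so |<v, e_j>|^2 = <v, u_j>^2 / <u_j, u_j>.
Coefficients: <v, e_1> = 3/sqrt(3), <v, e_2> = 12/sqrt(96).
Square and sum: Σ |<v, e_j>|^2 = 9/2.
Compute ||v||^2 = v·v = 9.
Deficit = 9 − 9/2 = 9/2 ≥ 0, confirming Bessel's inequality. (The deficit equals ||v − Σ <v,e_j> e_j||^2, the squared distance from v to span{e_j}.)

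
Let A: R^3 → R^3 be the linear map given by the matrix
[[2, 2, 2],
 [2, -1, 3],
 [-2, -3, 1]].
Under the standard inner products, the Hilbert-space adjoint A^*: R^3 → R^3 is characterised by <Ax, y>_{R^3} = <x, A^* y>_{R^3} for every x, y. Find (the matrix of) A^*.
A^* = A^T =
[[2, 2, -2],
 [2, -1, -3],
 [2, 3, 1]]

For real matrices with standard dot products, the defining identity <Ax, y> = <x, A^* y> gives (Ax)^T y = x^T (A^*) y, i.e. x^T A^T y = x^T (A^*) y. Since this holds for all x, y, we must have A^* = A^T. Therefore
A^* =
[[2, 2, -2],
 [2, -1, -3],
 [2, 3, 1]].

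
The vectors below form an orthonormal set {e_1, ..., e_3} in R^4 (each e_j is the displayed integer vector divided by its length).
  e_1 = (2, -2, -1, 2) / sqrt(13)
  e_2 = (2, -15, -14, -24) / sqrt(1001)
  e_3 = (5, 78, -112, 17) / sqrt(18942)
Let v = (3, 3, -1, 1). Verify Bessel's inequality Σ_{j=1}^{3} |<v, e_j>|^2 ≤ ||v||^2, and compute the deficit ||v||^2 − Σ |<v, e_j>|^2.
Σ |<v, e_j>|^2 = 436/41; ||v||^2 = 20; deficit = 384/41

Write each e_j = u_j / sqrt(<u_j, u_j>) where u_j is the displayed integer vector. Then <v, e_j> = <v, u_j> / sqrt(<u_j, u_j>), so |<v, e_j>|^2 = <v, u_j>^2 / <u_j, u_j>.
Coefficients: <v, e_1> = 3/sqrt(13), <v, e_2> = -49/sqrt(1001), <v, e_3> = 378/sqrt(18942).
Square and sum: Σ |<v, e_j>|^2 = 436/41.
Compute ||v||^2 = v·v = 20.
Deficit = 20 − 436/41 = 384/41 ≥ 0, confirming Bessel's inequality. (The deficit equals ||v − Σ <v,e_j> e_j||^2, the squared distance from v to span{e_j}.)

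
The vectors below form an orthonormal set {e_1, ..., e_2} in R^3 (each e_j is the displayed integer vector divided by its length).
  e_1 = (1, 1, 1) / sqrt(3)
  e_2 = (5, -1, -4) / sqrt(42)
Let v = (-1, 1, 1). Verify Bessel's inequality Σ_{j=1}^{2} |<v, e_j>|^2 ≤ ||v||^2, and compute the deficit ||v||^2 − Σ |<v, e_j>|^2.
Σ |<v, e_j>|^2 = 19/7; ||v||^2 = 3; deficit = 2/7

Write each e_j = u_j / sqrt(<u_j, u_j>) where u_j is the displayed integer vector. Then <v, e_j> = <v, u_j> / sqrt(<u_j, u_j>), so |<v, e_j>|^2 = <v, u_j>^2 / <u_j, u_j>.
Coefficients: <v, e_1> = 1/sqrt(3), <v, e_2> = -10/sqrt(42).
Square and sum: Σ |<v, e_j>|^2 = 19/7.
Compute ||v||^2 = v·v = 3.
Deficit = 3 − 19/7 = 2/7 ≥ 0, confirming Bessel's inequality. (The deficit equals ||v − Σ <v,e_j> e_j||^2, the squared distance from v to span{e_j}.)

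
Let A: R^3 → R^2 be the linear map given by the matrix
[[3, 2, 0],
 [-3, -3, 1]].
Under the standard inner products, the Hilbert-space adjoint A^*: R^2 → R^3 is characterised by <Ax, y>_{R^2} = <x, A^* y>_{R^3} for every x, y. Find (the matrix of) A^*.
A^* = A^T =
[[3, -3],
 [2, -3],
 [0, 1]]

For real matrices with standard dot products, the defining identity <Ax, y> = <x, A^* y> gives (Ax)^T y = x^T (A^*) y, i.e. x^T A^T y = x^T (A^*) y. Since this holds for all x, y, we must have A^* = A^T. Therefore
A^* =
[[3, -3],
 [2, -3],
 [0, 1]].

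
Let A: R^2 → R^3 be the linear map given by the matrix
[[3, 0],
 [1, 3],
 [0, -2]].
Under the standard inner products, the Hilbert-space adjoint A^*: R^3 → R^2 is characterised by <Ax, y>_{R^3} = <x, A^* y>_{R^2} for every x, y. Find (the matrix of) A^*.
A^* = A^T =
[[3, 1, 0],
 [0, 3, -2]]

For real matrices with standard dot products, the defining identity <Ax, y> = <x, A^* y> gives (Ax)^T y = x^T (A^*) y, i.e. x^T A^T y = x^T (A^*) y. Since this holds for all x, y, we must have A^* = A^T. Therefore
A^* =
[[3, 1, 0],
 [0, 3, -2]].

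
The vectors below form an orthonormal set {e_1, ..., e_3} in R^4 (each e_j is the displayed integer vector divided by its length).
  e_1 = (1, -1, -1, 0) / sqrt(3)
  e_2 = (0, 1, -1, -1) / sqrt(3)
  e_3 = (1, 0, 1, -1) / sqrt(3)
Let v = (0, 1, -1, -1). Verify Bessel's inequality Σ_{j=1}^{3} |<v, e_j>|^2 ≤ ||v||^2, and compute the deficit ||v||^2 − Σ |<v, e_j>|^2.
Σ |<v, e_j>|^2 = 3; ||v||^2 = 3; deficit = 0

Write each e_j = u_j / sqrt(<u_j, u_j>) where u_j is the displayed integer vector. Then <v, e_j> = <v, u_j> / sqrt(<u_j, u_j>), so |<v, e_j>|^2 = <v, u_j>^2 / <u_j, u_j>.
Coefficients: <v, e_1> = 0/sqrt(3), <v, e_2> = 3/sqrt(3), <v, e_3> = 0/sqrt(3).
Square and sum: Σ |<v, e_j>|^2 = 3.
Compute ||v||^2 = v·v = 3.
Deficit = 3 − 3 = 0 ≥ 0, confirming Bessel's inequality. (The deficit equals ||v − Σ <v,e_j> e_j||^2, the squared distance from v to span{e_j}.)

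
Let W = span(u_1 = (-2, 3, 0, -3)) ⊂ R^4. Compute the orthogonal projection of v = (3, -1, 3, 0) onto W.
proj_W(v) = (9/11, -27/22, 0, 27/22)

Set up U = [u_1 | ... | u_1] ∈ R^(4×1). The projector onto W = col(U) is P = U (U^T U)^(-1) U^T.
Compute U^T U =
  [22],
and U^T v = (-9).
Solve U^T U · c = U^T v for the coefficients: c = (-9/22). The projection is proj_W(v) = U c.
Check: (v - proj_W(v)) · u_1 = 0  (should be 0).
Result: proj_W(v) = (9/11, -27/22, 0, 27/22).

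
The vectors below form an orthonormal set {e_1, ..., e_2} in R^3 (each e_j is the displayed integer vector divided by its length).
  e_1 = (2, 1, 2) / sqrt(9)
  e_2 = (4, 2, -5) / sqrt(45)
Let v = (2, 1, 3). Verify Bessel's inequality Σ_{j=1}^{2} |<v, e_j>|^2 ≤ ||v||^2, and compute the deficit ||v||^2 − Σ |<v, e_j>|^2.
Σ |<v, e_j>|^2 = 14; ||v||^2 = 14; deficit = 0

Write each e_j = u_j / sqrt(<u_j, u_j>) where u_j is the displayed integer vector. Then <v, e_j> = <v, u_j> / sqrt(<u_j, u_j>), so |<v, e_j>|^2 = <v, u_j>^2 / <u_j, u_j>.
Coefficients: <v, e_1> = 11/sqrt(9), <v, e_2> = -5/sqrt(45).
Square and sum: Σ |<v, e_j>|^2 = 14.
Compute ||v||^2 = v·v = 14.
Deficit = 14 − 14 = 0 ≥ 0, confirming Bessel's inequality. (The deficit equals ||v − Σ <v,e_j> e_j||^2, the squared distance from v to span{e_j}.)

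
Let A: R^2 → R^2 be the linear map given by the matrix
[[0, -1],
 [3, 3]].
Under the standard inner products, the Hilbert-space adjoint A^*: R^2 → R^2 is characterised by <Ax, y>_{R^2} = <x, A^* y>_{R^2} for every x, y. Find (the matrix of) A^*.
A^* = A^T =
[[0, 3],
 [-1, 3]]

For real matrices with standard dot products, the defining identity <Ax, y> = <x, A^* y> gives (Ax)^T y = x^T (A^*) y, i.e. x^T A^T y = x^T (A^*) y. Since this holds for all x, y, we must have A^* = A^T. Therefore
A^* =
[[0, 3],
 [-1, 3]].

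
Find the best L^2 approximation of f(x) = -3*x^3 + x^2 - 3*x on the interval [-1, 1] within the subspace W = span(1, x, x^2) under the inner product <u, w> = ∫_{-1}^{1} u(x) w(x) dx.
g(x) = x^2 - 24*x/5

The best approximation g ∈ W is the orthogonal projection of f onto W. Writing g = a_0 + a_1 x + a_2 x^2, the coefficients solve the normal equations G · a = b where
  G_{ij} = <φ_i, φ_j> and b_i = <f, φ_i>, with φ_0 = 1, φ_1 = x, φ_2 = x^2.
G =
  [2, 0, 2/3]
  [0, 2/3, 0]
  [2/3, 0, 2/5],
b = (2/3, -16/5, 2/5).
Solving gives a_0 = 0, a_1 = -24/5, a_2 = 1, so
  g(x) = x^2 - 24*x/5.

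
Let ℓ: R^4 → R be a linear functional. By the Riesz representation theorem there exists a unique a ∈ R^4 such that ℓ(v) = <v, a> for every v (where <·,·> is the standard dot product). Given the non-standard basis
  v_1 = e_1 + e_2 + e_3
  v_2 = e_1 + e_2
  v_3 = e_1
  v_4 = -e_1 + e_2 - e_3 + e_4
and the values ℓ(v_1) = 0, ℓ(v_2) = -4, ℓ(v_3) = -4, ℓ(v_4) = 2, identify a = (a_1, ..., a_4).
a = (-4, 0, 4, 2)

Write a = (a_1, ..., a_4) in the standard basis. For each basis vector v_i, ℓ(v_i) = <v_i, a> is a linear equation in the a_j's. Collect the n equations into a matrix system V a = ℓ, where row i of V is v_i (expressed in the standard basis). Since V is invertible (lower-triangular with 1s on the diagonal, up to permutation), solve by back-substitution:
  V =
[[1, 1, 1, 0],
 [1, 1, 0, 0],
 [1, 0, 0, 0],
 [-1, 1, -1, 1]]
  V a = (0, -4, -4, 2)
Solving gives a = (-4, 0, 4, 2).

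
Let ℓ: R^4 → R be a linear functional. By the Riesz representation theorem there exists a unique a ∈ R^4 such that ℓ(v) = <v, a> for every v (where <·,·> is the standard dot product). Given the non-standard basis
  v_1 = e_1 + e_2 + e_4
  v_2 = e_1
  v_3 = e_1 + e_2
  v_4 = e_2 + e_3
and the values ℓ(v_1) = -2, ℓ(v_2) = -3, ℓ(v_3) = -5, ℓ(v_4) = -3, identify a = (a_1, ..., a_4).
a = (-3, -2, -1, 3)

Write a = (a_1, ..., a_4) in the standard basis. For each basis vector v_i, ℓ(v_i) = <v_i, a> is a linear equation in the a_j's. Collect the n equations into a matrix system V a = ℓ, where row i of V is v_i (expressed in the standard basis). Since V is invertible (lower-triangular with 1s on the diagonal, up to permutation), solve by back-substitution:
  V =
[[1, 1, 0, 1],
 [1, 0, 0, 0],
 [1, 1, 0, 0],
 [0, 1, 1, 0]]
  V a = (-2, -3, -5, -3)
Solving gives a = (-3, -2, -1, 3).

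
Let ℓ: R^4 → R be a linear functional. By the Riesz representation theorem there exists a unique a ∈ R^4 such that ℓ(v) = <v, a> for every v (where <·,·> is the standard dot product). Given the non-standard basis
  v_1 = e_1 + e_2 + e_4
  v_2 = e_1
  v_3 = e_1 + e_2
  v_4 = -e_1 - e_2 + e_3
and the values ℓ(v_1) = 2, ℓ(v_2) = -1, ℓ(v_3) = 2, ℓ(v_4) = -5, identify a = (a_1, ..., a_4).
a = (-1, 3, -3, 0)

Write a = (a_1, ..., a_4) in the standard basis. For each basis vector v_i, ℓ(v_i) = <v_i, a> is a linear equation in the a_j's. Collect the n equations into a matrix system V a = ℓ, where row i of V is v_i (expressed in the standard basis). Since V is invertible (lower-triangular with 1s on the diagonal, up to permutation), solve by back-substitution:
  V =
[[1, 1, 0, 1],
 [1, 0, 0, 0],
 [1, 1, 0, 0],
 [-1, -1, 1, 0]]
  V a = (2, -1, 2, -5)
Solving gives a = (-1, 3, -3, 0).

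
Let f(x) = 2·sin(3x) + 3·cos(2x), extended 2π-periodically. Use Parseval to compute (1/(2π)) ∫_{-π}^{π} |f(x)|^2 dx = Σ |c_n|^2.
Σ |c_n|^2 = 13/2

Expand |f|^2 and use orthogonality of {sin(nx), cos(mx)} on [-π, π]:
  ∫_{-π}^{π} sin(nx)^2 dx = π, ∫ cos(mx)^2 dx = π, and cross terms integrate to 0.
So ∫_{-π}^{π} f(x)^2 dx = 2^2 · π + 3^2 · π = (4 + 9)π.
Divide by 2π: (4 + 9)/2 = 13/2.
By Parseval, this equals Σ |c_n|^2.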